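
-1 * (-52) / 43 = 52 / 43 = 1.21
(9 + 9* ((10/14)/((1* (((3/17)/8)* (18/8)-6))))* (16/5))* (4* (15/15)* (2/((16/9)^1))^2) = 3391065/120848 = 28.06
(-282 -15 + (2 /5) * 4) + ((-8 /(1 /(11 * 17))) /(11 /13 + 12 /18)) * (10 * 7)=-20507543 /295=-69517.09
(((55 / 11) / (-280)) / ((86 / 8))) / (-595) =1 / 358190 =0.00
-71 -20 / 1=-91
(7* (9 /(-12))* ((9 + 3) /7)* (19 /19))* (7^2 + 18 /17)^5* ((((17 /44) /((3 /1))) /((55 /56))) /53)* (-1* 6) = 112473016041771252 /2678100865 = 41997303.95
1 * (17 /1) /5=17 /5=3.40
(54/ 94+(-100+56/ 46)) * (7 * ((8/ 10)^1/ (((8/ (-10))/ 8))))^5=58467337535488/ 1081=54086343696.10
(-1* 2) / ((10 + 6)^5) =-1 / 524288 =-0.00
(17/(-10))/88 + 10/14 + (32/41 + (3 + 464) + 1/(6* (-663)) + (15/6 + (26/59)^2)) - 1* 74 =694511045611949/1748651945040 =397.17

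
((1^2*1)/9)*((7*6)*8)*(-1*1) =-112/3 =-37.33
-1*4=-4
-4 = -4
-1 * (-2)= 2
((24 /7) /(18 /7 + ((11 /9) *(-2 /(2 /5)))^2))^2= 3779136 /512252689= 0.01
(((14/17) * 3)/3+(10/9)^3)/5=0.44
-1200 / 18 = -200 / 3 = -66.67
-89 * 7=-623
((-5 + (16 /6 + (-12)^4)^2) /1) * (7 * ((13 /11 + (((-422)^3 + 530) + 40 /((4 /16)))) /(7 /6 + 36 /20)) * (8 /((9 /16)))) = -1061877591454146656000 /979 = -1084655353885747350.36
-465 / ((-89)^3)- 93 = -65561652 / 704969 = -93.00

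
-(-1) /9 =1 /9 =0.11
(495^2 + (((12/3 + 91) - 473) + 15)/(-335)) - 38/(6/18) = 82045548/335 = 244912.08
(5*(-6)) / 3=-10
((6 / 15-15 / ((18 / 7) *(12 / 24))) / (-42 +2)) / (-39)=-13 / 1800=-0.01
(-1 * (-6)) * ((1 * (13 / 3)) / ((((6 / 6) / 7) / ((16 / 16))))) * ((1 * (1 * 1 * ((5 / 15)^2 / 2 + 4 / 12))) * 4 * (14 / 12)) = 8918 / 27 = 330.30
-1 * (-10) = 10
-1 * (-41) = 41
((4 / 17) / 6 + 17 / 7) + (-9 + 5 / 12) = -2911 / 476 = -6.12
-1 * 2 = -2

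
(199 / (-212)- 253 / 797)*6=-636717 / 84482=-7.54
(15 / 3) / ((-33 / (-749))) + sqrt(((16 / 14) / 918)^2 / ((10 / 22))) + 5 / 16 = 4 * sqrt(55) / 16065 + 60085 / 528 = 113.80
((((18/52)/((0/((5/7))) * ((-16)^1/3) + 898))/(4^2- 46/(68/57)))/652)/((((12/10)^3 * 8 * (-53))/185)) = 393125/59407290748416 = 0.00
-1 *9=-9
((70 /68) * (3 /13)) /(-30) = -7 /884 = -0.01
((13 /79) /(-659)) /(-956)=13 /49770316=0.00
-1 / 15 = -0.07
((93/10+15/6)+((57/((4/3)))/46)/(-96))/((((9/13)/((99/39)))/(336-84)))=80181717/7360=10894.26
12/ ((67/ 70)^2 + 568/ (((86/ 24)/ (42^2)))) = 2528400/ 58914970627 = 0.00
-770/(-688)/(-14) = -55/688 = -0.08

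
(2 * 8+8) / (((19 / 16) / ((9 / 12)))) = 288 / 19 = 15.16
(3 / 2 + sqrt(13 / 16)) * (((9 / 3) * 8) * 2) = 115.27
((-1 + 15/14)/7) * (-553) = -79/14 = -5.64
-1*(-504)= 504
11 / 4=2.75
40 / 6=20 / 3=6.67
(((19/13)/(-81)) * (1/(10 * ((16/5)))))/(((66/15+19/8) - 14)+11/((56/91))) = -95/1794312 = -0.00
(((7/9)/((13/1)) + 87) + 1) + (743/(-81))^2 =14687524/85293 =172.20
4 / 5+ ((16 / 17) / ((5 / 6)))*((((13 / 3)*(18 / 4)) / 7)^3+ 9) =1031504 / 29155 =35.38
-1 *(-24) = 24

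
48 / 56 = 6 / 7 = 0.86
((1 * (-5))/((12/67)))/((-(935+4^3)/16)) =1340/2997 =0.45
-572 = -572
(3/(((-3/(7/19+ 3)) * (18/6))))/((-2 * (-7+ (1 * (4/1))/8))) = -64/741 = -0.09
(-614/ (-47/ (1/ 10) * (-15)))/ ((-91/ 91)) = 307/ 3525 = 0.09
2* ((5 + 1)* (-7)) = -84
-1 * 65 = -65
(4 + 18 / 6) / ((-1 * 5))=-1.40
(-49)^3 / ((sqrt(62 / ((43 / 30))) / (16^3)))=-240945152* sqrt(19995) / 465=-73269958.19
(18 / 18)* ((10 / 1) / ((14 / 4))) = 20 / 7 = 2.86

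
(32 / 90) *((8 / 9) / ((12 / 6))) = 64 / 405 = 0.16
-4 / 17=-0.24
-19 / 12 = -1.58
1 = 1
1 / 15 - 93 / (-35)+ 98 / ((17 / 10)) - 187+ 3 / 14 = -451301 / 3570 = -126.41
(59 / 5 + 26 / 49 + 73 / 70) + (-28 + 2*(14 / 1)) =13.37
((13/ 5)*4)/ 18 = 0.58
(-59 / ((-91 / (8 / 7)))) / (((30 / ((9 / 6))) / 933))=110094 / 3185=34.57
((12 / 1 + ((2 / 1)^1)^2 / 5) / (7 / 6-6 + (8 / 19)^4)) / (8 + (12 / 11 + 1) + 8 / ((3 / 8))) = -1651427712 / 19468290605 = -0.08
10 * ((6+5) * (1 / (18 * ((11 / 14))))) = 70 / 9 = 7.78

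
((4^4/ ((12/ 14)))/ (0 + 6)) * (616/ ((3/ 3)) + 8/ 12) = 828800/ 27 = 30696.30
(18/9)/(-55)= -2/55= -0.04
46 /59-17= -957 /59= -16.22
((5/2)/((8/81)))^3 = 66430125/4096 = 16218.29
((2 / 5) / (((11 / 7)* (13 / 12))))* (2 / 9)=112 / 2145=0.05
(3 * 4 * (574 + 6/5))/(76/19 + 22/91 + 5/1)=3140592/4205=746.87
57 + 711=768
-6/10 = -3/5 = -0.60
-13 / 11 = -1.18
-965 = -965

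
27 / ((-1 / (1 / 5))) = -27 / 5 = -5.40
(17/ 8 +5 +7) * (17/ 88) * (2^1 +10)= 5763/ 176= 32.74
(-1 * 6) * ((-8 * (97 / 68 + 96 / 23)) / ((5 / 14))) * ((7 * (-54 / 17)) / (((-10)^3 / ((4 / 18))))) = 15450876 / 4154375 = 3.72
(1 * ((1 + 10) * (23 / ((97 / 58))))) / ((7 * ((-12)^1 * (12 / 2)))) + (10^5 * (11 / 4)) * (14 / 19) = 94109260597 / 464436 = 202631.28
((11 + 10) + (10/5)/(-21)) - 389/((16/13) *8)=-18.60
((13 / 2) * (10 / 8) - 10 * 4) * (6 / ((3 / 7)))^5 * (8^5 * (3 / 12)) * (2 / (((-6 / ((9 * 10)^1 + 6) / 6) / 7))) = 188746794270720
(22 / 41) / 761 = 22 / 31201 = 0.00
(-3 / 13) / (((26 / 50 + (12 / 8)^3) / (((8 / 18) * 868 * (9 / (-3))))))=68.57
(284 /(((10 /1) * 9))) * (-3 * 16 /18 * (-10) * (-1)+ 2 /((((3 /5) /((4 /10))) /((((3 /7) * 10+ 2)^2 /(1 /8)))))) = 915616 /735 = 1245.74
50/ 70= 5/ 7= 0.71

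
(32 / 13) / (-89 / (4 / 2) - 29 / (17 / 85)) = -64 / 4927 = -0.01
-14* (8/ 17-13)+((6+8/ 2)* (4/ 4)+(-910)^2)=14080852/ 17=828285.41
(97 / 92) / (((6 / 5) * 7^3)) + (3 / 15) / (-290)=0.00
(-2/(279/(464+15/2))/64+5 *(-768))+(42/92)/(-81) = -4731197771/1232064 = -3840.06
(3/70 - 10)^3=-338608873/343000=-987.20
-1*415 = -415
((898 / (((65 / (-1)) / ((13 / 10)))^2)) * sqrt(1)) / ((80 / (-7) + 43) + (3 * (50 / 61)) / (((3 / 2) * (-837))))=160472151 / 14103621250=0.01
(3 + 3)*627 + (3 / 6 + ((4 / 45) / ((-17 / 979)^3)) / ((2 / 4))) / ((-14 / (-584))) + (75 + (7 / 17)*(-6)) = -2185934317349 / 1547595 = -1412471.81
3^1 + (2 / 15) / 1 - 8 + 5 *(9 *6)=3977 / 15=265.13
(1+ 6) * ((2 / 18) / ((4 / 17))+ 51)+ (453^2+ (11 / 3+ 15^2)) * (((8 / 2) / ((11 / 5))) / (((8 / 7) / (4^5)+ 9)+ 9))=134833249369 / 6387084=21110.30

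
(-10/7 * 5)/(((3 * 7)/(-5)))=250/147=1.70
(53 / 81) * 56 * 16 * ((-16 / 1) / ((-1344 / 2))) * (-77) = -261184 / 243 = -1074.83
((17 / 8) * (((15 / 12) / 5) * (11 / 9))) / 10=187 / 2880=0.06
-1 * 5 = -5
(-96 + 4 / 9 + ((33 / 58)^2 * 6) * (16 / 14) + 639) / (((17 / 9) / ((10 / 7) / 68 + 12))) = 82714167869 / 23818802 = 3472.64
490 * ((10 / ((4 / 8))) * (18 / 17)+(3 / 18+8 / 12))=550025 / 51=10784.80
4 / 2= 2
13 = 13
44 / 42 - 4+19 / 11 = -283 / 231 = -1.23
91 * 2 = 182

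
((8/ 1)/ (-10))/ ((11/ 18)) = -72/ 55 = -1.31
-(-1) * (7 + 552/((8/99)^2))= 676325/8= 84540.62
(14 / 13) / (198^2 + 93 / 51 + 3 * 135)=119 / 4376996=0.00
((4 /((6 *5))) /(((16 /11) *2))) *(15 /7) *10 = 55 /56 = 0.98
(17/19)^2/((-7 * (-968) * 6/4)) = 289/3669204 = 0.00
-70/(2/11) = -385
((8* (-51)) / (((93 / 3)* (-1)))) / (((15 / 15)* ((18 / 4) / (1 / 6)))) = 136 / 279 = 0.49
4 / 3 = 1.33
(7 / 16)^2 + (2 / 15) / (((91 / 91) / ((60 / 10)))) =1269 / 1280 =0.99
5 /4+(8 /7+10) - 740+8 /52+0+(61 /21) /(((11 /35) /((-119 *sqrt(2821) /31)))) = -2611.85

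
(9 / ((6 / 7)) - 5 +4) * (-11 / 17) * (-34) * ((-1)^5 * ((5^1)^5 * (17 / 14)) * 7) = -11103125 / 2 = -5551562.50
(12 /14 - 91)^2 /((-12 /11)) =-7448.59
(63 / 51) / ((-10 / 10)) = -21 / 17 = -1.24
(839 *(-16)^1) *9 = -120816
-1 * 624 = -624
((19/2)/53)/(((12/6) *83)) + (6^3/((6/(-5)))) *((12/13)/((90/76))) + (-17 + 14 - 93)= -54054665/228748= -236.31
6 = 6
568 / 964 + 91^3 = 181610753 / 241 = 753571.59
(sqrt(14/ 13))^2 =14/ 13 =1.08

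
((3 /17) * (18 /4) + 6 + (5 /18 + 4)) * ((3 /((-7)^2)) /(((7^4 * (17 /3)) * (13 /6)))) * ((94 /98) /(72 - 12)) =5687 /15470255255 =0.00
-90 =-90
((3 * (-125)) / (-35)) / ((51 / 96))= 20.17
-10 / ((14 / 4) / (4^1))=-80 / 7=-11.43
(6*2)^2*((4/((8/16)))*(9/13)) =10368/13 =797.54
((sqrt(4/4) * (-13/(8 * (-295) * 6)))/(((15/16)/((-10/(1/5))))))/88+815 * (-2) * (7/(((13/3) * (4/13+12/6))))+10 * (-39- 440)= -138571897/23364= -5931.00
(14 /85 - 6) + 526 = 44214 /85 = 520.16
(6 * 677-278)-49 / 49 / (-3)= 11353 / 3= 3784.33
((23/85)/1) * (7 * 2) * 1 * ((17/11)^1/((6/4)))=644/165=3.90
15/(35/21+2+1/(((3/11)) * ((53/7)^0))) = 45/22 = 2.05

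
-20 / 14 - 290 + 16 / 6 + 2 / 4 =-12107 / 42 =-288.26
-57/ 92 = -0.62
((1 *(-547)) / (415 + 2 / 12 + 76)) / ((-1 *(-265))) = -3282 / 780955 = -0.00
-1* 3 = -3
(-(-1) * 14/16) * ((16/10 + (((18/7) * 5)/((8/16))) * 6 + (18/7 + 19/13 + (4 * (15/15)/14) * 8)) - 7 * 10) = 41953/520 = 80.68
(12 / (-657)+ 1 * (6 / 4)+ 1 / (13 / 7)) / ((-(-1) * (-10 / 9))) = -34509 / 18980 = -1.82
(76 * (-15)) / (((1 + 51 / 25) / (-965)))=361875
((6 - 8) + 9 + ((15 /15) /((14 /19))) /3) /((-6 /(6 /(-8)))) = 313 /336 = 0.93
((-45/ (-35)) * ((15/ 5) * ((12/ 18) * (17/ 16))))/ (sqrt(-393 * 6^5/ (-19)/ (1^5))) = 17 * sqrt(4978)/ 176064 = 0.01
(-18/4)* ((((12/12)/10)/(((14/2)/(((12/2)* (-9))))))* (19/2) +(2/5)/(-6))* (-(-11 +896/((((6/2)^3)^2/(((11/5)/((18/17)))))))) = 430303687/1530900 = 281.08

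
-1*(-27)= 27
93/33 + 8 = 119/11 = 10.82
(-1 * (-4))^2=16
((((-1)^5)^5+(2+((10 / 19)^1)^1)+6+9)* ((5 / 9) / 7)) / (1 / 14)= 3140 / 171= 18.36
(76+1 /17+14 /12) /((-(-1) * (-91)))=-7877 /9282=-0.85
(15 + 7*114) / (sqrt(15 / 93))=813*sqrt(155) / 5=2024.35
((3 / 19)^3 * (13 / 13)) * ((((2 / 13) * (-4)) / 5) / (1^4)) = -216 / 445835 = -0.00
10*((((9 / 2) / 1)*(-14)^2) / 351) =980 / 39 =25.13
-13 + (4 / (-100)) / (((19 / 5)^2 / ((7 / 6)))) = -28165 / 2166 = -13.00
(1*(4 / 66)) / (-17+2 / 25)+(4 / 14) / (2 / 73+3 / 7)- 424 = -1377011164 / 3252447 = -423.38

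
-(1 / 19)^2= -1 / 361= -0.00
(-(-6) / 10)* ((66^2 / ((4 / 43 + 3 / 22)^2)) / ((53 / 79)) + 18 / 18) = 923893707903 / 12478585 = 74038.34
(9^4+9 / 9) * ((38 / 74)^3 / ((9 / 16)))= 720140128 / 455877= 1579.68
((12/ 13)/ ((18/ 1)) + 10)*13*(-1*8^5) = -12845056/ 3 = -4281685.33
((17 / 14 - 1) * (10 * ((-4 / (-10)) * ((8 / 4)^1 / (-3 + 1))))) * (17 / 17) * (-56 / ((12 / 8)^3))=128 / 9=14.22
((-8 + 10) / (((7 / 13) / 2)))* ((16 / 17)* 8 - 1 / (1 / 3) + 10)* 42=77064 / 17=4533.18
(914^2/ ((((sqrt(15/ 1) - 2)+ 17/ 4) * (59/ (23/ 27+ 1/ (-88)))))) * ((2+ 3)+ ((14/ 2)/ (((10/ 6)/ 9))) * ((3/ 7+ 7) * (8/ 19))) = -9765311000542/ 29409435+ 39061244002168 * sqrt(15)/ 264684915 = 239514.02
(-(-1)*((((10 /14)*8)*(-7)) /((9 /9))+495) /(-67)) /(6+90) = -455 /6432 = -0.07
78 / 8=39 / 4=9.75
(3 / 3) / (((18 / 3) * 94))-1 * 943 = -531851 / 564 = -943.00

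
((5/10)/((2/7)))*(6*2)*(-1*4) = -84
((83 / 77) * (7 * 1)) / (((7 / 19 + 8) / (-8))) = -12616 / 1749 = -7.21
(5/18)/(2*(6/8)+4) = 5/99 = 0.05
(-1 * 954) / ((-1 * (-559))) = -1.71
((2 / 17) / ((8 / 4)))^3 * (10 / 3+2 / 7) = 76 / 103173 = 0.00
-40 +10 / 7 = -270 / 7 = -38.57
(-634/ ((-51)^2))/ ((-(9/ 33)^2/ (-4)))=-306856/ 23409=-13.11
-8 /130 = -0.06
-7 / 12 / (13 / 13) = -7 / 12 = -0.58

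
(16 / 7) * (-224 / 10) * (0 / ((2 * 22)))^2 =0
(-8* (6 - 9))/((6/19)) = 76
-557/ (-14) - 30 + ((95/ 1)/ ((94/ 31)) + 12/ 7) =2013/ 47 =42.83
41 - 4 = 37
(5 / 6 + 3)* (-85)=-1955 / 6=-325.83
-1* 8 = -8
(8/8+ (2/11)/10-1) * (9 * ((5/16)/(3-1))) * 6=0.15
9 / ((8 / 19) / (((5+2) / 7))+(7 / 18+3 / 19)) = 3078 / 331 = 9.30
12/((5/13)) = 156/5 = 31.20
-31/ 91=-0.34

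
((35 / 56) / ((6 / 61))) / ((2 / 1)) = 3.18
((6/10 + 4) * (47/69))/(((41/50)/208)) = 97760/123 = 794.80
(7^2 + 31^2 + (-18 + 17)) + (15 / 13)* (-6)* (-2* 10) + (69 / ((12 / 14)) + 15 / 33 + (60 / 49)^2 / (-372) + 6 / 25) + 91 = 702294607171 / 532181650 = 1319.65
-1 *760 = -760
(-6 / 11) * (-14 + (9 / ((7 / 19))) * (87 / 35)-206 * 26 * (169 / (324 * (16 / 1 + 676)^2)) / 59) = -26196301676737 / 1027913899320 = -25.48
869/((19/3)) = 137.21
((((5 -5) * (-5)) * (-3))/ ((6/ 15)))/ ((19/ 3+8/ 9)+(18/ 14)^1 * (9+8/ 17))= 0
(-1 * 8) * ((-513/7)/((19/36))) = 7776/7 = 1110.86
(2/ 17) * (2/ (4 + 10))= 2/ 119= 0.02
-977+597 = -380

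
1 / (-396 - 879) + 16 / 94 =10153 / 59925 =0.17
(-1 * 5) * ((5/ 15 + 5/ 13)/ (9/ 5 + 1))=-50/ 39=-1.28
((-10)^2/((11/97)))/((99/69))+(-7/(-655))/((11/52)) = 146142512/237765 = 614.65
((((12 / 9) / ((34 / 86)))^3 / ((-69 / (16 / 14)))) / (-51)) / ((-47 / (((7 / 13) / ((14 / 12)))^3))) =-325660672 / 12496603366611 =-0.00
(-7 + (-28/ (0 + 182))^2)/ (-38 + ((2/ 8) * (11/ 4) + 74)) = -0.19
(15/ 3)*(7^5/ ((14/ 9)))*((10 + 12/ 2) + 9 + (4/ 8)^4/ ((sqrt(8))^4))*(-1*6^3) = -74683621215/ 256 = -291732895.37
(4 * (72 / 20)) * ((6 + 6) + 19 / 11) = 10872 / 55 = 197.67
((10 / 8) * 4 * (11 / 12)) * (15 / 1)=275 / 4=68.75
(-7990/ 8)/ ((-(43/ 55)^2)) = 1633.97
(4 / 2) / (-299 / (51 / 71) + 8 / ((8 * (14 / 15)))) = -1428 / 296441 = -0.00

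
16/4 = 4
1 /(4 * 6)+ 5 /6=7 /8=0.88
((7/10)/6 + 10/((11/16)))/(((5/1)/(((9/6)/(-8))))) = -9677/17600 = -0.55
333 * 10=3330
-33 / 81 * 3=-11 / 9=-1.22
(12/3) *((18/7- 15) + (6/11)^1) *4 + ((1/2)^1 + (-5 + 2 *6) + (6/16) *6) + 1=-55249/308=-179.38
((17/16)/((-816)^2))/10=1/6266880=0.00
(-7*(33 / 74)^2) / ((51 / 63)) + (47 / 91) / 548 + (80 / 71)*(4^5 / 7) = 960032656415 / 5885788246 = 163.11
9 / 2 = 4.50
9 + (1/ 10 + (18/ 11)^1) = 1181/ 110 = 10.74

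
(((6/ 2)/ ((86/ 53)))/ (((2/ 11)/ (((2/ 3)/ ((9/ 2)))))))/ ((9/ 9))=583/ 387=1.51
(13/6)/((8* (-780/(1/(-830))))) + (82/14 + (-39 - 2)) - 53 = -1474876793/16732800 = -88.14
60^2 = 3600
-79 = -79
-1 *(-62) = 62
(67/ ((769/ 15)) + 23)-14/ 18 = 162845/ 6921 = 23.53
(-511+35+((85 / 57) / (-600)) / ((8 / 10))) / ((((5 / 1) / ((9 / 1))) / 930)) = -242236077 / 304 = -796829.20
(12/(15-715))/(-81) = 1/4725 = 0.00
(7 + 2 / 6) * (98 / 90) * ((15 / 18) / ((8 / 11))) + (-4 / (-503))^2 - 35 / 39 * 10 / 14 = 18135060877 / 2131347816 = 8.51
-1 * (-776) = 776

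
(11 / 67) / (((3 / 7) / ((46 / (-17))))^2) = 1140524 / 174267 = 6.54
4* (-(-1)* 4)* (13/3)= 69.33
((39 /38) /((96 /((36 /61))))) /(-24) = -39 /148352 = -0.00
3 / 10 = 0.30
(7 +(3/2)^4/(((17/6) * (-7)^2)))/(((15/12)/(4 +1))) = 46891/1666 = 28.15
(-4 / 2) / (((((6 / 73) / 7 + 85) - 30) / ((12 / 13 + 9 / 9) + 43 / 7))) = -107164 / 365443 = -0.29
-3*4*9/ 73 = -108/ 73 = -1.48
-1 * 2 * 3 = -6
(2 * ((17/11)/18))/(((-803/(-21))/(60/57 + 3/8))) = 25823/4027848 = 0.01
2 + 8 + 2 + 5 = 17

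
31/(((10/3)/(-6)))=-55.80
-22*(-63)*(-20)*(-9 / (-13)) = -249480 / 13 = -19190.77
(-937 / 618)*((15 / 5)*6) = -2811 / 103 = -27.29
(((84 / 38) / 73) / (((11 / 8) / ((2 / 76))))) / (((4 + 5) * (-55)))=-56 / 47830695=-0.00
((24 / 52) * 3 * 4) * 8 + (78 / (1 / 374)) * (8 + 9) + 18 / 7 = 45133350 / 91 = 495970.88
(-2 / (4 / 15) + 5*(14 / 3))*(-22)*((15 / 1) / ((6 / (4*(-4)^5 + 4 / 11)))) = 10699850 / 3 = 3566616.67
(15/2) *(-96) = -720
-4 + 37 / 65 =-223 / 65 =-3.43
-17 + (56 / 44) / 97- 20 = -39465 / 1067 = -36.99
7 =7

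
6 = 6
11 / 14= 0.79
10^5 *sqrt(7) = 100000 *sqrt(7) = 264575.13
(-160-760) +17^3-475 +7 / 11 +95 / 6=233275 / 66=3534.47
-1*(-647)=647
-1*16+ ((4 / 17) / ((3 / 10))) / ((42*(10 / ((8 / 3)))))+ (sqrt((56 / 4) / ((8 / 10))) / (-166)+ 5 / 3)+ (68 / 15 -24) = -542917 / 16065 -sqrt(70) / 332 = -33.82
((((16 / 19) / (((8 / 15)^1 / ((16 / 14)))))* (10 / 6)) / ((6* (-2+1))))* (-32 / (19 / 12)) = 25600 / 2527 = 10.13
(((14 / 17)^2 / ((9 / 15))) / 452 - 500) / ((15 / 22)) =-215535122 / 293913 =-733.33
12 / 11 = 1.09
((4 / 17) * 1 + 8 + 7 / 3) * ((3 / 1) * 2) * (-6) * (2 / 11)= -1176 / 17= -69.18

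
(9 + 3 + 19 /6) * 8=364 /3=121.33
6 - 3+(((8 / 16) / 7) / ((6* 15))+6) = 11341 / 1260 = 9.00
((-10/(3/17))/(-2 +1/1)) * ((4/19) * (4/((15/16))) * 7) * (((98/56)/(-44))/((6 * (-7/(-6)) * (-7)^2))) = -544/13167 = -0.04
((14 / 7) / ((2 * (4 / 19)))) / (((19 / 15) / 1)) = 15 / 4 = 3.75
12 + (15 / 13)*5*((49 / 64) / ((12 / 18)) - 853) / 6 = -2685989 / 3328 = -807.09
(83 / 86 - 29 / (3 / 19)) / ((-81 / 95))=4478015 / 20898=214.28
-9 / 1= -9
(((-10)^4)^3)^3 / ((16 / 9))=562500000000000000000000000000000000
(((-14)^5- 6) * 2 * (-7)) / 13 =7529620 / 13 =579201.54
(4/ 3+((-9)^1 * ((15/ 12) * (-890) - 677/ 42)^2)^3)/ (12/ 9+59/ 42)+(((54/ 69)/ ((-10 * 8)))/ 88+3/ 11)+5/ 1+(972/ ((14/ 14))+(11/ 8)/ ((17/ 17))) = -748727752776146925070415813879/ 1360694720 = -550254029629913552593.50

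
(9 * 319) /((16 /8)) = 2871 /2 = 1435.50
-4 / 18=-2 / 9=-0.22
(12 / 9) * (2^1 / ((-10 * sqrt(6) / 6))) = -4 * sqrt(6) / 15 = -0.65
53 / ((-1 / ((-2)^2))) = -212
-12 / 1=-12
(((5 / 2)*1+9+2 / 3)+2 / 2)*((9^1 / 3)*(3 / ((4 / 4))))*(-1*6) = -711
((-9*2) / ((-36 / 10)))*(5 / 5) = 5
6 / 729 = 2 / 243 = 0.01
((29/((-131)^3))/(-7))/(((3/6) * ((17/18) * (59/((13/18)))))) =754/15783846911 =0.00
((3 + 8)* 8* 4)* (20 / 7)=7040 / 7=1005.71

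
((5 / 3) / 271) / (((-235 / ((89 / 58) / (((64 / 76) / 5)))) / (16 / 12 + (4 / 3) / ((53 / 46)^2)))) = -41640875 / 74704950504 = -0.00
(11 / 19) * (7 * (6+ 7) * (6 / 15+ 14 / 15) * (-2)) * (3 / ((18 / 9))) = -4004 / 19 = -210.74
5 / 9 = 0.56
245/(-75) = -3.27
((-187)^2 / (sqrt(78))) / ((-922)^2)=34969*sqrt(78) / 66306552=0.00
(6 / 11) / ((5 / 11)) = 1.20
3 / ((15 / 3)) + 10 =53 / 5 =10.60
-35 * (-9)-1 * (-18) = 333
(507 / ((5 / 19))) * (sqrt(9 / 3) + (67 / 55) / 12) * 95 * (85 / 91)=5345327 / 308 + 1196715 * sqrt(3) / 7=313465.13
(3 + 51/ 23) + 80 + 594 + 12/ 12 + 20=16105/ 23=700.22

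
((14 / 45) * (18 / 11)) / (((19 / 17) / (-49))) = -23324 / 1045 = -22.32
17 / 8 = 2.12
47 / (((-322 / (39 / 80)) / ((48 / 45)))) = -611 / 8050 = -0.08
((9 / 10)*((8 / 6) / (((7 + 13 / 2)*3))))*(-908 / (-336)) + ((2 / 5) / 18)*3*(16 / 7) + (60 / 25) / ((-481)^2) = 152473703 / 655908435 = 0.23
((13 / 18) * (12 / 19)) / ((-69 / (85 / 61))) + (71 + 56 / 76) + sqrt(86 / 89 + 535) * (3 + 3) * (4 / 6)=17208391 / 239913 + 4 * sqrt(4245389) / 89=164.33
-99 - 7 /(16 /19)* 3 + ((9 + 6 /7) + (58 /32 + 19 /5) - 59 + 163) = -1251 /280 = -4.47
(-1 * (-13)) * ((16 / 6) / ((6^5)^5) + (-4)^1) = -554390616583629176819 / 10661358011223638016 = -52.00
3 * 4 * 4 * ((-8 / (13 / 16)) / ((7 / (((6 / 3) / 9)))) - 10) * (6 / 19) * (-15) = 4054080 / 1729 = 2344.75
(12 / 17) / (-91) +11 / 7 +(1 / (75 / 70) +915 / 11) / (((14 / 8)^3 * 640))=198643409 / 125074950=1.59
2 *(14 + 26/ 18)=278/ 9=30.89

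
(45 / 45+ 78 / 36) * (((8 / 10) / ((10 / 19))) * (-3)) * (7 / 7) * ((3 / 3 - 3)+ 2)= 0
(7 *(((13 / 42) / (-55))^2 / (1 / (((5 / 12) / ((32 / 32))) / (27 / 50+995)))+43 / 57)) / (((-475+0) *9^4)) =-70285829771 / 41480098228384200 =-0.00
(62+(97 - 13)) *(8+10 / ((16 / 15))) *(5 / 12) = 50735 / 48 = 1056.98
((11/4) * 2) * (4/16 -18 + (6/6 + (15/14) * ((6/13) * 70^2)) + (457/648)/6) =1337944619/101088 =13235.44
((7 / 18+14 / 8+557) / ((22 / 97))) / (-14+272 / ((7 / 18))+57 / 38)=13667591 / 3808332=3.59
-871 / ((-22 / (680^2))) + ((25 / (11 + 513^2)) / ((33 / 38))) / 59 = 938063274907295 / 51241146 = 18306836.36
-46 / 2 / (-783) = 23 / 783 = 0.03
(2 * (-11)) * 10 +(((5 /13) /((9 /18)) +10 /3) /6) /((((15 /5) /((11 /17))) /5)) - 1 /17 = -1308691 /5967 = -219.32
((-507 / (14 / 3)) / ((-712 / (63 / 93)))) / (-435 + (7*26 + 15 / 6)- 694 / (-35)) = -159705 / 356396584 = -0.00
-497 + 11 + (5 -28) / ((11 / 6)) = -5484 / 11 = -498.55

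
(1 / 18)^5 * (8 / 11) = 1 / 2598156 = 0.00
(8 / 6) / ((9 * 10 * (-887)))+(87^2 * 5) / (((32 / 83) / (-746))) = -140298433544507 / 1915920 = -73227709.69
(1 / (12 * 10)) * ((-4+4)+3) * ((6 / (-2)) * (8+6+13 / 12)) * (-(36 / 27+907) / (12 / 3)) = 98645 / 384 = 256.89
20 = 20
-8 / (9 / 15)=-40 / 3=-13.33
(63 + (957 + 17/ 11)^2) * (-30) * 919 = -3065330721630/ 121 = -25333311749.01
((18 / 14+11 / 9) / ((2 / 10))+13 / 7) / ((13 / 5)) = 4535 / 819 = 5.54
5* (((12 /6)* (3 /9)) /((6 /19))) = 95 /9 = 10.56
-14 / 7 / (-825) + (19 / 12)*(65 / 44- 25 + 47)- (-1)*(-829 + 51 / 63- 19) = -810.02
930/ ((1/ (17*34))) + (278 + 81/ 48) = 8605115/ 16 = 537819.69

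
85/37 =2.30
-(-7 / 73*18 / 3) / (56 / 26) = 39 / 146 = 0.27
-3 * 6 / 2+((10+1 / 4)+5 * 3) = 65 / 4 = 16.25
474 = 474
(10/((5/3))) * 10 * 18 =1080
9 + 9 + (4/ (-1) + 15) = 29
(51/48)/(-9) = -17/144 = -0.12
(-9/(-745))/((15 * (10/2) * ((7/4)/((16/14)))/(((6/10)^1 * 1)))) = 288/4563125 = 0.00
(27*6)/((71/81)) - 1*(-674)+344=85400/71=1202.82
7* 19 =133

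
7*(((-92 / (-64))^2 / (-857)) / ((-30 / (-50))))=-18515 / 658176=-0.03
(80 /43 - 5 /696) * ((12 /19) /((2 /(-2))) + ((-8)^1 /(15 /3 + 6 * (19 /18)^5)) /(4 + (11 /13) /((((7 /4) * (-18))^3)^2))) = -32510819658720526801745 /22288093476937765187546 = -1.46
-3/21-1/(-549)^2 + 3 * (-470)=-2975129278/2109807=-1410.14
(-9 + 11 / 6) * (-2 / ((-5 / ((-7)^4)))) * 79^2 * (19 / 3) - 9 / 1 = -12242452102 / 45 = -272054491.16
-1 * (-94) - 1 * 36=58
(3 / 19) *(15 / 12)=15 / 76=0.20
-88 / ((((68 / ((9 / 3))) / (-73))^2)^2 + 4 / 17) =-860296312854 / 2391128369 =-359.79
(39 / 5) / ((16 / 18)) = 351 / 40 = 8.78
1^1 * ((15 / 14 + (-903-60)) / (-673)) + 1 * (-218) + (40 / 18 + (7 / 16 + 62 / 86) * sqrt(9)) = -6151278415 / 29170512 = -210.87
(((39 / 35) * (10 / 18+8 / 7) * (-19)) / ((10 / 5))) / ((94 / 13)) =-343577 / 138180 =-2.49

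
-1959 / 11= -178.09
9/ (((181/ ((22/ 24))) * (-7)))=-33/ 5068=-0.01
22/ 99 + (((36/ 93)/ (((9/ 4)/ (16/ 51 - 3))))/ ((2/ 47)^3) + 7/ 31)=-28445377/ 4743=-5997.34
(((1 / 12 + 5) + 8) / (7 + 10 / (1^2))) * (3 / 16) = 157 / 1088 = 0.14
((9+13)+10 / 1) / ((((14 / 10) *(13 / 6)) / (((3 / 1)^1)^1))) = 2880 / 91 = 31.65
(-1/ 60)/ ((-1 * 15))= 1/ 900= 0.00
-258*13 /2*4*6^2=-241488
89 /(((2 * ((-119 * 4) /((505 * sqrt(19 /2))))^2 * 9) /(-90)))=-4758.31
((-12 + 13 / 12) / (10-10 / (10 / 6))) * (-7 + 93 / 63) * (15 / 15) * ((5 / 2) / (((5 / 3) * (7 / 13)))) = 49387 / 1176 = 42.00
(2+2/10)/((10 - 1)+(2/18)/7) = 693/2840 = 0.24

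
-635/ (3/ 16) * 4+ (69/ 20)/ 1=-812593/ 60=-13543.22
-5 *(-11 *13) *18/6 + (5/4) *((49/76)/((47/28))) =7663655/3572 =2145.48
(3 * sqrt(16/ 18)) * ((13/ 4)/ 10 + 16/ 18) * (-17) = -7429 * sqrt(2)/ 180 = -58.37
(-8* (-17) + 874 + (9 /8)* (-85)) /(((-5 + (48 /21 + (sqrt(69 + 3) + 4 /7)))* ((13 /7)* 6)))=1792175 /687024 + 2509045* sqrt(2) /343512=12.94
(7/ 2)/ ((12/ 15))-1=27/ 8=3.38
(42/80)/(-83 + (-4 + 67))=-21/800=-0.03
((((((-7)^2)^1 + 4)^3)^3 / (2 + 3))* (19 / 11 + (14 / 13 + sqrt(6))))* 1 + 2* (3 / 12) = 3299763591802133* sqrt(6) / 5 + 2646410400625311381 / 1430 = 3467184058139664.57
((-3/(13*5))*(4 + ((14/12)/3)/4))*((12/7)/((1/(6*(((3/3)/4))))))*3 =-531/364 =-1.46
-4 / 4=-1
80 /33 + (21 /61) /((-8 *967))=37750987 /15572568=2.42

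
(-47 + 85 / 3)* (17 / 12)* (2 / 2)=-238 / 9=-26.44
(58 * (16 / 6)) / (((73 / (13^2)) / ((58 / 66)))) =2274064 / 7227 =314.66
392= 392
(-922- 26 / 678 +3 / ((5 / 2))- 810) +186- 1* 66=-2730371 / 1695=-1610.84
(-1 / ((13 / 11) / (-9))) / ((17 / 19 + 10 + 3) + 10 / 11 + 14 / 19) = 20691 / 42224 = 0.49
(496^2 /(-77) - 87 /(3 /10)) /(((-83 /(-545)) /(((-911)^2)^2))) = -15761455444886172.02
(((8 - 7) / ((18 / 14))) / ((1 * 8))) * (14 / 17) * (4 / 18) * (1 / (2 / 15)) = 245 / 1836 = 0.13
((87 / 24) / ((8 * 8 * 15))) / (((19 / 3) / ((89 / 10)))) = 2581 / 486400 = 0.01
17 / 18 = 0.94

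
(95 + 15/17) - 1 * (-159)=4333/17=254.88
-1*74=-74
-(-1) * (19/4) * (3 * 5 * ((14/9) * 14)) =4655/3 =1551.67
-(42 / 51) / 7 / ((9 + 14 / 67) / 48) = -6432 / 10489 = -0.61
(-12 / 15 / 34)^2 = 4 / 7225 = 0.00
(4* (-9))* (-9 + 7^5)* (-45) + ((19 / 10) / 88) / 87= 2083408905619 / 76560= 27212760.00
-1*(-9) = 9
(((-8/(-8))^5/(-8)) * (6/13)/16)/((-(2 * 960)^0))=3/832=0.00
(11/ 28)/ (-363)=-1/ 924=-0.00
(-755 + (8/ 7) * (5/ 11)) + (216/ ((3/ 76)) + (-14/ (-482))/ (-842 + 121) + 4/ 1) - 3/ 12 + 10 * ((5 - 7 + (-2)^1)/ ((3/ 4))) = 4667.94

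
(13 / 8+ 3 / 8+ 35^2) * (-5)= -6135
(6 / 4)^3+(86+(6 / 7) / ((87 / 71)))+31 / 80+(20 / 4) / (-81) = 118916143 / 1315440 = 90.40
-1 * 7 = -7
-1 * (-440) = 440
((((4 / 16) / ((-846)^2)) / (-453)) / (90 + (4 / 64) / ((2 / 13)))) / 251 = -2 / 58857402503691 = -0.00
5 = 5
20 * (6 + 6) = 240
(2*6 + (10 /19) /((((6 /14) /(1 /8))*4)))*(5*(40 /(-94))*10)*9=-4117125 /1786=-2305.22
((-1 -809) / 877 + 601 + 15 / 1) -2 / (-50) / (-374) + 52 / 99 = 45431116807 / 73799550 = 615.60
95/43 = 2.21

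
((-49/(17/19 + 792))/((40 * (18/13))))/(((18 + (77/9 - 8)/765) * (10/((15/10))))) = -0.00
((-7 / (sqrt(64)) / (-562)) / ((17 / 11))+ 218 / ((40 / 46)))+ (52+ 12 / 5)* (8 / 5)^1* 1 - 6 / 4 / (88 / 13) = 886781639 / 2627350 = 337.52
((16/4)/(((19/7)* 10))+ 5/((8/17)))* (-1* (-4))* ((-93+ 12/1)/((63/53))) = -3905199/1330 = -2936.24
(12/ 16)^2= 9/ 16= 0.56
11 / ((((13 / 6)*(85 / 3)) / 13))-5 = -2.67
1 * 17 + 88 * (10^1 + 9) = 1689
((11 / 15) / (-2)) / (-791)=11 / 23730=0.00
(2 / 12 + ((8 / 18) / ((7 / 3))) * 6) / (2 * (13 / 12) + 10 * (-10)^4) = 55 / 4200091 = 0.00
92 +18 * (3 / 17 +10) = 275.18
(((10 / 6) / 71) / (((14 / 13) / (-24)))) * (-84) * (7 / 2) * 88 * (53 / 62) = 25465440 / 2201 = 11569.94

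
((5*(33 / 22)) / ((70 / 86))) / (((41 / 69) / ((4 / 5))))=17802 / 1435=12.41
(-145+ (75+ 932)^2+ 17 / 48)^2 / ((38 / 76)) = 2368516698773281 / 1152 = 2056004078796.25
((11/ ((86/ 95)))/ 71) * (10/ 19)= 275/ 3053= 0.09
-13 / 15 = -0.87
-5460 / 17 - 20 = -5800 / 17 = -341.18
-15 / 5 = -3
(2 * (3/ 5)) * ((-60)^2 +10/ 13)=56172/ 13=4320.92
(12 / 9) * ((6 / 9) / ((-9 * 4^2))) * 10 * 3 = -5 / 27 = -0.19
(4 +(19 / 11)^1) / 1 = 63 / 11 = 5.73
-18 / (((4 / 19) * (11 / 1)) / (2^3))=-684 / 11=-62.18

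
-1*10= -10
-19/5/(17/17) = -19/5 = -3.80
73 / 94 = 0.78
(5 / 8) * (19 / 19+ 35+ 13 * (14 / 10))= 271 / 8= 33.88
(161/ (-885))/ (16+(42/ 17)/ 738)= -112217/ 9871585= -0.01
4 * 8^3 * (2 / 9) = 4096 / 9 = 455.11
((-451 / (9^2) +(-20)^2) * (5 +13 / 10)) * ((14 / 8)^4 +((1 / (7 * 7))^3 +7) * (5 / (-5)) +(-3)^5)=-231536352112643 / 387233280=-597924.72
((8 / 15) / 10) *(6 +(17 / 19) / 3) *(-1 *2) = -2872 / 4275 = -0.67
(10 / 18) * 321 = 535 / 3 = 178.33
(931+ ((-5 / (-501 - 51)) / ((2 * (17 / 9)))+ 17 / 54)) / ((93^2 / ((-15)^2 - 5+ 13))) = 25.09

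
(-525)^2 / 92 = 275625 / 92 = 2995.92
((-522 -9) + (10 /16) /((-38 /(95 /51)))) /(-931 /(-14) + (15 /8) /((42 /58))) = -3033247 /394638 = -7.69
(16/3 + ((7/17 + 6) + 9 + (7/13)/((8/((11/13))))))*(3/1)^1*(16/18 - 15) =-182161561/206856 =-880.62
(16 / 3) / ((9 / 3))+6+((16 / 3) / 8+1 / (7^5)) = 1277341 / 151263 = 8.44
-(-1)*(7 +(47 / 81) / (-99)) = 56086 / 8019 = 6.99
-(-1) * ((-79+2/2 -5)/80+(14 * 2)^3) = 1756077/80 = 21950.96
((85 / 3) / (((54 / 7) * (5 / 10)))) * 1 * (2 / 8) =595 / 324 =1.84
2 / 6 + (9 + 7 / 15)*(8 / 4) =289 / 15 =19.27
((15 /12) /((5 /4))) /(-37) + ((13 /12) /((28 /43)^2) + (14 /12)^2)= 4061275 /1044288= 3.89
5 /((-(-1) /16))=80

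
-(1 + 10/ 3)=-13/ 3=-4.33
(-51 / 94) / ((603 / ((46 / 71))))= -391 / 670737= -0.00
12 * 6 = 72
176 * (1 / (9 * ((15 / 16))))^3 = 720896 / 2460375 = 0.29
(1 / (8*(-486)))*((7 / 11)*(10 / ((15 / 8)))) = -7 / 8019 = -0.00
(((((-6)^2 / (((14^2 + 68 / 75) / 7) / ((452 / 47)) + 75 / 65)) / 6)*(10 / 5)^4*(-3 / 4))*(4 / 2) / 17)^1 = -111056400 / 53476679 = -2.08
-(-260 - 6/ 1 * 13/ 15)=1326/ 5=265.20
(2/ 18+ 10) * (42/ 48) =637/ 72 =8.85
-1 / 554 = -0.00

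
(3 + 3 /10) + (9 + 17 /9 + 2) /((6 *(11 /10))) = 15601 /2970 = 5.25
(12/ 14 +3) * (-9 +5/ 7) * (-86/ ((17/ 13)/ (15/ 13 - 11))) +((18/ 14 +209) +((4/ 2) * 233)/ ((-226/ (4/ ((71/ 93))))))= -136971538388/ 6683159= -20495.03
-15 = -15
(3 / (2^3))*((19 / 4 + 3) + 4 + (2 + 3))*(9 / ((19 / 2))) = 1809 / 304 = 5.95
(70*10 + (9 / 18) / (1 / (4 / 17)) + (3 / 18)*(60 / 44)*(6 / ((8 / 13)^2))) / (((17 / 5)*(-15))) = -8422103 / 610368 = -13.80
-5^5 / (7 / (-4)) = 12500 / 7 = 1785.71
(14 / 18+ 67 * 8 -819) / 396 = -635 / 891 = -0.71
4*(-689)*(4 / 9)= -1224.89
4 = 4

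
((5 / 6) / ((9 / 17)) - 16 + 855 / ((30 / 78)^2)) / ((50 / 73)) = 113635523 / 13500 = 8417.45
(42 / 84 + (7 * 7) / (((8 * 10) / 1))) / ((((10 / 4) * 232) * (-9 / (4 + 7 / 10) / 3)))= -4183 / 1392000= -0.00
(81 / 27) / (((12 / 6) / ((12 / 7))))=18 / 7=2.57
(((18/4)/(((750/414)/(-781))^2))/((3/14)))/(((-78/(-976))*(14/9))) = 6377237408916/203125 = 31395630.32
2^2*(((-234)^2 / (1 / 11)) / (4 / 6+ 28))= 84044.09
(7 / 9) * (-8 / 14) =-4 / 9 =-0.44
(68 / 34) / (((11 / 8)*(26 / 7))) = 56 / 143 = 0.39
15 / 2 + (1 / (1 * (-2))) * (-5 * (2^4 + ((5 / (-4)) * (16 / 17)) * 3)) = 1315 / 34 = 38.68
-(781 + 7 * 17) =-900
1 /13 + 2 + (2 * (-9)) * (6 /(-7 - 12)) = 1917 /247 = 7.76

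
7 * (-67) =-469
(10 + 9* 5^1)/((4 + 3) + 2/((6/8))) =165/29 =5.69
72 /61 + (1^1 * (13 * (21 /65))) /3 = 787 /305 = 2.58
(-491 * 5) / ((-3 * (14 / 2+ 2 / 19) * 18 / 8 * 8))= 9329 / 1458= 6.40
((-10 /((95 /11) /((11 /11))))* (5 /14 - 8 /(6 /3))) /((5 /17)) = 9537 /665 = 14.34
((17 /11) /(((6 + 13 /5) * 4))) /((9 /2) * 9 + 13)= 85 /101222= 0.00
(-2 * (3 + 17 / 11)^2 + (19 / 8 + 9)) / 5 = -28989 / 4840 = -5.99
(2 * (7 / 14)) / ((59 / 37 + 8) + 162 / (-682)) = 12617 / 118058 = 0.11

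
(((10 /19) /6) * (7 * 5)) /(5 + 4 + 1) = 35 /114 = 0.31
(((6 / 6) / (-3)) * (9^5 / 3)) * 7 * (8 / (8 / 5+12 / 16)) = -7348320 / 47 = -156347.23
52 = 52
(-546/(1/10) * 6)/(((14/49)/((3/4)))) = -85995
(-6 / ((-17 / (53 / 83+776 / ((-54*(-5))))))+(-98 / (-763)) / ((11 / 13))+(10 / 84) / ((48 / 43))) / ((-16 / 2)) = -8516334301 / 45475288320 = -0.19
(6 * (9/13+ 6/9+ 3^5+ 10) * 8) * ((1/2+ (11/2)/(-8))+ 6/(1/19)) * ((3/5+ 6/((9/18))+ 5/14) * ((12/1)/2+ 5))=18022772064/91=198052440.26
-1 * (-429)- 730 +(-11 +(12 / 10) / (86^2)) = -5768877 / 18490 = -312.00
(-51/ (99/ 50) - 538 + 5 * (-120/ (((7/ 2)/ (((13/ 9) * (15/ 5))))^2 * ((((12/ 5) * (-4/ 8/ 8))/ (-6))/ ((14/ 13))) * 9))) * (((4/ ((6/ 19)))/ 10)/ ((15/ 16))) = -3138511808/ 467775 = -6709.45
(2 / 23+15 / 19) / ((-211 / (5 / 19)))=-1915 / 1751933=-0.00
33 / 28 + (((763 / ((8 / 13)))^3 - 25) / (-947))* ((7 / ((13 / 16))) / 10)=-47818885501151 / 27576640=-1734035.96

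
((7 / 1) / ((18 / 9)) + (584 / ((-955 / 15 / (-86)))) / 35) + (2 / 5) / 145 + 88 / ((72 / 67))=107.93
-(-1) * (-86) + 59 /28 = -2349 /28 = -83.89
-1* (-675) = 675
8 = 8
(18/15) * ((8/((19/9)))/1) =432/95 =4.55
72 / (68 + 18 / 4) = 144 / 145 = 0.99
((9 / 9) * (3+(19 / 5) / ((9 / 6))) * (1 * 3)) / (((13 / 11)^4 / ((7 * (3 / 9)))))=8506421 / 428415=19.86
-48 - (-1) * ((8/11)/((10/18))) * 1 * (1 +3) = -2352/55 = -42.76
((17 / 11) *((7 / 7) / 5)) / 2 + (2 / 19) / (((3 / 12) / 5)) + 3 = 10993 / 2090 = 5.26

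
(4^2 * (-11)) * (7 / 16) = -77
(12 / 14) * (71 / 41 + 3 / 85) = 1.51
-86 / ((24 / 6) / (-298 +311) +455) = -1118 / 5919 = -0.19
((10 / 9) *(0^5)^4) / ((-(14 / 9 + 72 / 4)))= 0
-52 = -52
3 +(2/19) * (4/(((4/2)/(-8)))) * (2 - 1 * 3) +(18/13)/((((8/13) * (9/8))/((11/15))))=6.15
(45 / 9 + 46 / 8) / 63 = 43 / 252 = 0.17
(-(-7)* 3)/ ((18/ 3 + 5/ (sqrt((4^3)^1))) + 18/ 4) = 168/ 89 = 1.89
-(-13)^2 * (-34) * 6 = 34476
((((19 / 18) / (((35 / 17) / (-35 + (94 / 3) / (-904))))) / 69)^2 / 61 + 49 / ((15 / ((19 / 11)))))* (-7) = -13157470854438764891 / 333060507597787200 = -39.50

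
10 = 10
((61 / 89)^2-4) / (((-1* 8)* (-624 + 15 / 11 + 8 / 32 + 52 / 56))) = -717717 / 1010767126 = -0.00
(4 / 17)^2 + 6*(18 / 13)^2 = 564520 / 48841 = 11.56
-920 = -920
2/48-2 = -47/24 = -1.96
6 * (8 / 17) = 2.82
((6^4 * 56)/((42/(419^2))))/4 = 75842352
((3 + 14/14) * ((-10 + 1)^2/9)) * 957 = 34452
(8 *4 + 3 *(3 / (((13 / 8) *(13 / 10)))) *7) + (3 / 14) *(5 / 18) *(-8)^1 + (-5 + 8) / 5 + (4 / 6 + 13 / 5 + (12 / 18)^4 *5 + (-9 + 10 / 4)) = 57206921 / 958230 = 59.70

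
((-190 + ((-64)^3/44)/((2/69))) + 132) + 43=-2261157/11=-205559.73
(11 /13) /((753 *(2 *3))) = 11 /58734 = 0.00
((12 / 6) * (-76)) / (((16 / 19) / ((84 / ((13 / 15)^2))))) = -3411450 / 169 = -20186.09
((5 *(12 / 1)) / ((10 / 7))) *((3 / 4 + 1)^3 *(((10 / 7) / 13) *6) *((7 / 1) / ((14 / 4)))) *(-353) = -5448555 / 52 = -104779.90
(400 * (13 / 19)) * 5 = 26000 / 19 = 1368.42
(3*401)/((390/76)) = 15238/65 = 234.43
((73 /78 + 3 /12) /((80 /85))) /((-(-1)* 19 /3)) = 3145 /15808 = 0.20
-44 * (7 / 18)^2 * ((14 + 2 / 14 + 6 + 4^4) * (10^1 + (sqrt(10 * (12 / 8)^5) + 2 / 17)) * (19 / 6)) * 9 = -243206194 / 459 - 2827979 * sqrt(15) / 24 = -986224.14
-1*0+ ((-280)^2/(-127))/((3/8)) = -627200/381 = -1646.19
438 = 438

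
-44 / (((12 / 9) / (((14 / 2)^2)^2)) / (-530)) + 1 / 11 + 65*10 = 461935541 / 11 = 41994140.09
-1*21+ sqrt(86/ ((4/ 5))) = -21+ sqrt(430)/ 2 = -10.63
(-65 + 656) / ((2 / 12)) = 3546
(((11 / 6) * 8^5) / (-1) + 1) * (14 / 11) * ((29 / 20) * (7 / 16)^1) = -256094041 / 5280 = -48502.66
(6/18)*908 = 908/3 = 302.67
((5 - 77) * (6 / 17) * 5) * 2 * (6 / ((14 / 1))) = -12960 / 119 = -108.91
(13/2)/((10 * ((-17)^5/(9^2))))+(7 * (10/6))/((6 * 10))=24842759/127787130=0.19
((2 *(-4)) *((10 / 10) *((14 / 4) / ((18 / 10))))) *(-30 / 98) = 100 / 21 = 4.76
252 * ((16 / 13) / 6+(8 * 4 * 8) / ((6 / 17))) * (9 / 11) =21391776 / 143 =149592.84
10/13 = 0.77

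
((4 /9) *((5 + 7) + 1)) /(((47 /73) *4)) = 949 /423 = 2.24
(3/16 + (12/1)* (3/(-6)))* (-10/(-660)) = -0.09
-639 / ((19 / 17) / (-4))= 43452 / 19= 2286.95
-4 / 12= -1 / 3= -0.33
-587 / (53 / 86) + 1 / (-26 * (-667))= -875458791 / 919126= -952.49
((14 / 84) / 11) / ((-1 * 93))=-1 / 6138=-0.00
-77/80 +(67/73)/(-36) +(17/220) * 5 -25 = -14801839/578160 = -25.60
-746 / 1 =-746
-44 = -44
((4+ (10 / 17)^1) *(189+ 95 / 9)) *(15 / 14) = 981.01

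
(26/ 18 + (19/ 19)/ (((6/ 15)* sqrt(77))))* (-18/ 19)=-26/ 19 - 45* sqrt(77)/ 1463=-1.64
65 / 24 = 2.71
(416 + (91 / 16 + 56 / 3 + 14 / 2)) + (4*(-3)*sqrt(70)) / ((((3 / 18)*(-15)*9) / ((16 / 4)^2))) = 128*sqrt(70) / 15 + 21473 / 48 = 518.75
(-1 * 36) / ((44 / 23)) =-207 / 11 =-18.82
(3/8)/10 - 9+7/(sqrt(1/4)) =403/80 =5.04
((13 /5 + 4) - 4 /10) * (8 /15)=248 /75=3.31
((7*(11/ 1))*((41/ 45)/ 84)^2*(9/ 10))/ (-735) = -18491/ 1666980000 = -0.00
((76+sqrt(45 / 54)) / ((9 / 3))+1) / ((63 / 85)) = 35.94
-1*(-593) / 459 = 593 / 459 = 1.29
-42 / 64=-21 / 32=-0.66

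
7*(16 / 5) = 22.40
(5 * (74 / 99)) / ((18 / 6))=370 / 297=1.25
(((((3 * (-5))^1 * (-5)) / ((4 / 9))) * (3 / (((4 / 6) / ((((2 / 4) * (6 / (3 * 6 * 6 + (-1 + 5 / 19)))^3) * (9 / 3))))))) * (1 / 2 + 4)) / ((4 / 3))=91128845475 / 135435501952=0.67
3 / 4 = 0.75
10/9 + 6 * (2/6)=28/9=3.11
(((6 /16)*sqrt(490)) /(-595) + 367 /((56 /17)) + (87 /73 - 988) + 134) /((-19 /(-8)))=-3030833 /9709 - 3*sqrt(10) /1615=-312.17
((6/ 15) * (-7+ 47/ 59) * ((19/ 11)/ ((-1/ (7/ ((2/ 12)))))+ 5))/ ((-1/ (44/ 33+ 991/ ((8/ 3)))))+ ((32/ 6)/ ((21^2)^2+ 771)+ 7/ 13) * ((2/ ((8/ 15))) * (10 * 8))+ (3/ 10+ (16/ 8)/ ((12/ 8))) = -42793972724419/ 686392135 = -62346.25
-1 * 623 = -623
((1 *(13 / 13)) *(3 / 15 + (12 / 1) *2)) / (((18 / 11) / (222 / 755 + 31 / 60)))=11.99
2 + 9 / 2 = 6.50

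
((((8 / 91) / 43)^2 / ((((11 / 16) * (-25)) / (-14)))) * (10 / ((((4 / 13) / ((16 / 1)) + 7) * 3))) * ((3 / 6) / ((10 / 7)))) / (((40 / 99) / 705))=216576 / 219337625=0.00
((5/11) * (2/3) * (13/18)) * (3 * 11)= 65/9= 7.22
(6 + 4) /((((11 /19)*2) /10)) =950 /11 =86.36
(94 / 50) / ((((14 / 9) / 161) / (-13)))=-126477 / 50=-2529.54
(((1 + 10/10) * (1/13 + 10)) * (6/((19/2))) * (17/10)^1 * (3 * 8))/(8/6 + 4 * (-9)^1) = -240516/16055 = -14.98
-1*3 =-3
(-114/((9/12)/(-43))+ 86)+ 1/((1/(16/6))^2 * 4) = 59614/9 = 6623.78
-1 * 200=-200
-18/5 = -3.60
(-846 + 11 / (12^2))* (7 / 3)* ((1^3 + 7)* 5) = -4263455 / 54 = -78952.87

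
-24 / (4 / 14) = -84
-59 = -59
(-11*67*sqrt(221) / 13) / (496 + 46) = -737*sqrt(221) / 7046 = -1.55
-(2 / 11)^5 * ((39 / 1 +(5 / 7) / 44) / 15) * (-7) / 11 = 96136 / 292307565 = 0.00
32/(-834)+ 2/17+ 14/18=18227/21267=0.86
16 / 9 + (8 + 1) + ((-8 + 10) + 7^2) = 556 / 9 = 61.78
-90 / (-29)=90 / 29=3.10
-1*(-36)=36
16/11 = 1.45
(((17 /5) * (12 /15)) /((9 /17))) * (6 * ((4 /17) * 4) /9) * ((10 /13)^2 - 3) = -885632 /114075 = -7.76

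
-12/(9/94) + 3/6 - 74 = -1193/6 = -198.83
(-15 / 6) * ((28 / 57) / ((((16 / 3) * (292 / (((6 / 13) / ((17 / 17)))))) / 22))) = -1155 / 144248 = -0.01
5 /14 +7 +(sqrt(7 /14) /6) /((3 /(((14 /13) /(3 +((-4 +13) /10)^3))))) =3500*sqrt(2) /436293 +103 /14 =7.37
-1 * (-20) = 20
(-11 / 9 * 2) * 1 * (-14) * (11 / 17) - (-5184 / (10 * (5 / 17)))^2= -3106595.61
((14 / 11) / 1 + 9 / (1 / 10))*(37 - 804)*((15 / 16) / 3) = -962585 / 44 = -21876.93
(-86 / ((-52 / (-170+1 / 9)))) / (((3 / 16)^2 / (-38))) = 319793408 / 1053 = 303697.44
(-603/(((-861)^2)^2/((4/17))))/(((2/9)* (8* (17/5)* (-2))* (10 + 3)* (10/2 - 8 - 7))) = -0.00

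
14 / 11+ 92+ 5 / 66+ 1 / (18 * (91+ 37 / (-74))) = 3345445 / 35838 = 93.35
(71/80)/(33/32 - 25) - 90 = -345292/3835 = -90.04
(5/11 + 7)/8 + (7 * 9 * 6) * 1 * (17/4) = 70727/44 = 1607.43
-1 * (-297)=297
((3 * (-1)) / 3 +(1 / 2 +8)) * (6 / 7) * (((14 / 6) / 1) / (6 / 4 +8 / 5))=4.84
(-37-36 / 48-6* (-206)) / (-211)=-4793 / 844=-5.68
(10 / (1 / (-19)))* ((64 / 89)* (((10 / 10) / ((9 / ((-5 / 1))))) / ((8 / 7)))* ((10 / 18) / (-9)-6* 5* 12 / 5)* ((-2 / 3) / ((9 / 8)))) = 4968454400 / 1751787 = 2836.22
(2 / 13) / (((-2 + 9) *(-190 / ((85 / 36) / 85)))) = -1 / 311220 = -0.00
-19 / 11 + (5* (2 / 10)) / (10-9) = -0.73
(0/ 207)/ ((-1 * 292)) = 0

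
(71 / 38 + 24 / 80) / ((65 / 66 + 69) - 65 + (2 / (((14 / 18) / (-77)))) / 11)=-0.17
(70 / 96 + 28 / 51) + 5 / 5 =1859 / 816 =2.28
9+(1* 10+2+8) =29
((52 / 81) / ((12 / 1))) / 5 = 13 / 1215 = 0.01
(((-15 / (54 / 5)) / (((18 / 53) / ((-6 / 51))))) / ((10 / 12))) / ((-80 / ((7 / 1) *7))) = -2597 / 7344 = -0.35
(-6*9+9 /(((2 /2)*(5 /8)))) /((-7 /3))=16.97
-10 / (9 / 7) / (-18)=35 / 81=0.43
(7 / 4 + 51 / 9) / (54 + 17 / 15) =445 / 3308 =0.13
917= 917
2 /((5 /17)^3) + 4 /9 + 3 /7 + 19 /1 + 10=854288 /7875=108.48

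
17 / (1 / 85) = 1445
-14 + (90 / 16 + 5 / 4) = -57 / 8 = -7.12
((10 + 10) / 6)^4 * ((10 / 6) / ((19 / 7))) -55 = 96065 / 4617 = 20.81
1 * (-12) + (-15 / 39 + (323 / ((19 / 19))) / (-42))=-10961 / 546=-20.08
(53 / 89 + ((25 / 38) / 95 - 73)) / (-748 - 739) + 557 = 557.05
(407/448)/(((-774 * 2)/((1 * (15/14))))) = -2035/3236352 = -0.00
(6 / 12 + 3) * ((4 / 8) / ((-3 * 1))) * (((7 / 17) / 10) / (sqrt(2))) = -0.02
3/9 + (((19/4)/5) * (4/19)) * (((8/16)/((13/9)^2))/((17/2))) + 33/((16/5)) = 7344403/689520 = 10.65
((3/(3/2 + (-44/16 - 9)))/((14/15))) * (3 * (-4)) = 1080/287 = 3.76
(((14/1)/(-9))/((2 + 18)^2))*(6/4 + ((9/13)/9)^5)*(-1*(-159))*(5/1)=-413249851/89110320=-4.64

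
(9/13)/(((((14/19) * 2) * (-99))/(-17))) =323/4004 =0.08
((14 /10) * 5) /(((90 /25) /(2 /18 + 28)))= 8855 /162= 54.66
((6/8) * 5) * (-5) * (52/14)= -975/14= -69.64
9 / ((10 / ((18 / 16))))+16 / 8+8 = 881 / 80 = 11.01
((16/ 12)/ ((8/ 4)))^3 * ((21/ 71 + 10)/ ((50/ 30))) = 5848/ 3195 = 1.83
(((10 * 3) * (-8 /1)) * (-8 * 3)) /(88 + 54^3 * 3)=0.01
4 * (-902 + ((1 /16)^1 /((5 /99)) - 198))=-87901 /20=-4395.05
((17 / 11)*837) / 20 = 14229 / 220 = 64.68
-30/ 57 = -10/ 19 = -0.53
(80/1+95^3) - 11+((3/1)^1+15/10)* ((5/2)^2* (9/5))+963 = 6867661/8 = 858457.62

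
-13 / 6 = -2.17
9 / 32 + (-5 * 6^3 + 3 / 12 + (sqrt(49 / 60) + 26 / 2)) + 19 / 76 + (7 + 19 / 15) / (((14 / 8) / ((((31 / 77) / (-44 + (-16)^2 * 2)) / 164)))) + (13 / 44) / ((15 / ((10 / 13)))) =-120294887333 / 112825440 + 7 * sqrt(15) / 30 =-1065.30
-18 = -18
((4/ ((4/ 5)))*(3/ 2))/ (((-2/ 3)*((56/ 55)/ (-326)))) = 403425/ 112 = 3602.01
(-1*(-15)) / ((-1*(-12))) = 5 / 4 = 1.25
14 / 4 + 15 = 37 / 2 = 18.50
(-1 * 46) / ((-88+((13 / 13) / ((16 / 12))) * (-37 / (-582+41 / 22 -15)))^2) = -31542503416 / 5304486103609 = -0.01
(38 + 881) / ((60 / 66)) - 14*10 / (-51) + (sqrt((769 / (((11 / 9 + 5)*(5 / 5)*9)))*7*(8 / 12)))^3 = 769*sqrt(2307) / 72 + 516959 / 510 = 1526.65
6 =6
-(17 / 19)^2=-289 / 361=-0.80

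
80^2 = 6400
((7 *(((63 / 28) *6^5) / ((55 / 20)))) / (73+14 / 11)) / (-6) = -81648 / 817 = -99.94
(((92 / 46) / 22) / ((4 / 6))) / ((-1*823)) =-3 / 18106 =-0.00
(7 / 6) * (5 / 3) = 35 / 18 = 1.94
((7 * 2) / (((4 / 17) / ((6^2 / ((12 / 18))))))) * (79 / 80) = 253827 / 80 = 3172.84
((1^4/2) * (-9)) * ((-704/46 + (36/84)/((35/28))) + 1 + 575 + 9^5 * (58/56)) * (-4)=1110940.76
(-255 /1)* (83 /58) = -364.91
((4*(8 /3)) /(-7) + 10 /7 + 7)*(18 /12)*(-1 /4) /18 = -145 /1008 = -0.14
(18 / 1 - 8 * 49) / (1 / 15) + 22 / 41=-229988 / 41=-5609.46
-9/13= -0.69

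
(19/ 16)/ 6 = 19/ 96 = 0.20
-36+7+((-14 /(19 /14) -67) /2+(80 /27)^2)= -58.88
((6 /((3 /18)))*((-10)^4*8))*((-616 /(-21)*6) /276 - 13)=-818880000 /23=-35603478.26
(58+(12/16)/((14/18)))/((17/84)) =4953/17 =291.35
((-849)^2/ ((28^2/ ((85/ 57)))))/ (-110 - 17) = -20422695/ 1891792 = -10.80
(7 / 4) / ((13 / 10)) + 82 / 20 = 354 / 65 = 5.45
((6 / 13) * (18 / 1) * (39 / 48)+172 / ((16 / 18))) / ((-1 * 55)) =-801 / 220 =-3.64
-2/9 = -0.22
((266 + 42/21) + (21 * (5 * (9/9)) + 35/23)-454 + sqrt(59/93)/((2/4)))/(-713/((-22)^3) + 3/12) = -19464544/77625 + 21296 * sqrt(5487)/313875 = -245.73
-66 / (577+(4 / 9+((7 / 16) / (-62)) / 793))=-467273664 / 4088251169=-0.11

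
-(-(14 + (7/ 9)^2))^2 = -1399489/ 6561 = -213.30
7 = 7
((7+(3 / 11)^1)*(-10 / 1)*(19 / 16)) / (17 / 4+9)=-3800 / 583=-6.52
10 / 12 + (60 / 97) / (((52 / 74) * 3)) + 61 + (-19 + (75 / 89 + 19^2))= 272695897 / 673374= 404.97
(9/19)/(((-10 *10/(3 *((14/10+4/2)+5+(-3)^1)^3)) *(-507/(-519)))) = -91939293/40137500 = -2.29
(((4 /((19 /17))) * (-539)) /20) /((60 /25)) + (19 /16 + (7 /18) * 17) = -88619 /2736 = -32.39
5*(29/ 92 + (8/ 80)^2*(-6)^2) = 1553/ 460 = 3.38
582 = 582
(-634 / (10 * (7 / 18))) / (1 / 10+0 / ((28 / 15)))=-11412 / 7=-1630.29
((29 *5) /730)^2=841 /21316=0.04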